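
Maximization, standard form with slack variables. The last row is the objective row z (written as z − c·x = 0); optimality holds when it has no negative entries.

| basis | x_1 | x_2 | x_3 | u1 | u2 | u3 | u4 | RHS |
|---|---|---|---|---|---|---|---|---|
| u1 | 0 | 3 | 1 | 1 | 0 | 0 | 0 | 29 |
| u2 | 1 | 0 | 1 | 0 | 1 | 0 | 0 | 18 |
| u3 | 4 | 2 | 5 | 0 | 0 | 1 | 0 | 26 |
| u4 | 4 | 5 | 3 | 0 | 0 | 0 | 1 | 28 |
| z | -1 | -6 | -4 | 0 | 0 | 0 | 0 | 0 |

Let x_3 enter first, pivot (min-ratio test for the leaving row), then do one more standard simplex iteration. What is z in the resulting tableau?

668/19

Ratio test on column x_3 — row 1: 29/1 = 29; row 2: 18/1 = 18; row 3: 26/5 = 26/5; row 4: 28/3 = 28/3. Minimum is 26/5 at row 3 (u3 leaves); pivot element 5.
Pivot on row 3; the z-row RHS becomes 0 − (-4)·(26/5) = 104/5.
Next entering variable (most negative z-row entry -22/5): x_2.
Ratio test on column x_2 — row 1: (119/5)/(13/5) = 119/13; row 2: entry -2/5 ≤ 0; row 3: (26/5)/(2/5) = 13; row 4: (62/5)/(19/5) = 62/19. Minimum is 62/19 at row 4 (u4 leaves); pivot element 19/5.
After the second pivot the z-row RHS is 104/5 − (-22/5)·(62/19) = 668/19.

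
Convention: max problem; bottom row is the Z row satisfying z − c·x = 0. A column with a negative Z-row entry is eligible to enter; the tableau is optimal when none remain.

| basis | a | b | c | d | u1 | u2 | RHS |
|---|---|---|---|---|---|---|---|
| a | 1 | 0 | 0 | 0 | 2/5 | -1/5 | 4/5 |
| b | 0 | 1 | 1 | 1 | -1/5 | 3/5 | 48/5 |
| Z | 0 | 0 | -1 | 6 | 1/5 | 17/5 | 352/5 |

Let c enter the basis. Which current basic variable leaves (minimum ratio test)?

b

Column c entries and ratios — a: 0 ≤ 0, skip; b: (48/5)/1 = 48/5.
Smallest ratio is 48/5 in the row of b, so b leaves.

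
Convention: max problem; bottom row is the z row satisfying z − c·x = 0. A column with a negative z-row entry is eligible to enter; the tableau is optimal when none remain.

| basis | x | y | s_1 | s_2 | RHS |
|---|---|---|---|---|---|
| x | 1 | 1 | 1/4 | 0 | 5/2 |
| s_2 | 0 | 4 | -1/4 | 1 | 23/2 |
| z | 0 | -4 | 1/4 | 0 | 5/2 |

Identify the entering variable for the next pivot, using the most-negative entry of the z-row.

y

Negative z-row entries: y: -4.
The most negative is -4 in column y, so y enters.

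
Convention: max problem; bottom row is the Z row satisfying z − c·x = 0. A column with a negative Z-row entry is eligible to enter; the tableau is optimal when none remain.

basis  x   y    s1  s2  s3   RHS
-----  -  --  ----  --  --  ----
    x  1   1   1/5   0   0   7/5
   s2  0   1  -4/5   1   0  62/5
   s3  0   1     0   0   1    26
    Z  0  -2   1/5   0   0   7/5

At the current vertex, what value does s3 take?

s3 is basic (row 3); its value is the RHS of that row, 26.

26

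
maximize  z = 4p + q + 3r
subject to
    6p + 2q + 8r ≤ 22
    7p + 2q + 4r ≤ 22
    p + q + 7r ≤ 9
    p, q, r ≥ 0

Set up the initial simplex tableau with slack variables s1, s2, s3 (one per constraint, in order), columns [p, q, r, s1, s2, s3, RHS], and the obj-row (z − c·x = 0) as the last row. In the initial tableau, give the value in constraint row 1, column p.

Constraint 1 has coefficient 6 on p.

6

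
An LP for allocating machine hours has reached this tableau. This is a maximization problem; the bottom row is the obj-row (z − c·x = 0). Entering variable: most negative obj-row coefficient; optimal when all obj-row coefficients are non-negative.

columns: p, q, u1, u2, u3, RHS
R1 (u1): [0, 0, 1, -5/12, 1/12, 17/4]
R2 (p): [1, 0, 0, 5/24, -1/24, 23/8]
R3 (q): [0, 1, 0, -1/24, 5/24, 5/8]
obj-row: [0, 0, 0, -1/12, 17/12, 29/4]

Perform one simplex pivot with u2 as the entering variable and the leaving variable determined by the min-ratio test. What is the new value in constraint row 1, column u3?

0

Ratio test on column u2 — row 1: entry -5/12 ≤ 0; row 2: (23/8)/(5/24) = 69/5; row 3: entry -1/24 ≤ 0. Minimum is 69/5 at row 2 (p leaves); pivot element 5/24.
Divide row 2 by 5/24; eliminate column u2 from the other rows.
Row 1 update in column u3: 1/12 − (-5/12)·(-1/5) = 0.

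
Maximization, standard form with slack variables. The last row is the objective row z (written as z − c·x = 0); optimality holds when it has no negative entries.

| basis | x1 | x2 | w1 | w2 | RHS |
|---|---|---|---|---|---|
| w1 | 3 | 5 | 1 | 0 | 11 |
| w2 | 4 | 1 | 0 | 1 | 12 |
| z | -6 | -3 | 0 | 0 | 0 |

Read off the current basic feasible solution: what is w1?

11

w1 is basic (row 1); its value is the RHS of that row, 11.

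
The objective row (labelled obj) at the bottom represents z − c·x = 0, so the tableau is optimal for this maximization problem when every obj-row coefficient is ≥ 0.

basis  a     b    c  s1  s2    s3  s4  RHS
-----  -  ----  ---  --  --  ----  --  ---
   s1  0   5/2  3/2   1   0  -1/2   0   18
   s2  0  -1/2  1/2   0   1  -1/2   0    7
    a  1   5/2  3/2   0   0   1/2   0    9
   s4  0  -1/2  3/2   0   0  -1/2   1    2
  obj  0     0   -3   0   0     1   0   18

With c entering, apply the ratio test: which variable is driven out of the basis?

Column c entries and ratios — s1: 18/(3/2) = 12; s2: 7/(1/2) = 14; a: 9/(3/2) = 6; s4: 2/(3/2) = 4/3.
Smallest ratio is 4/3 in the row of s4, so s4 leaves.

s4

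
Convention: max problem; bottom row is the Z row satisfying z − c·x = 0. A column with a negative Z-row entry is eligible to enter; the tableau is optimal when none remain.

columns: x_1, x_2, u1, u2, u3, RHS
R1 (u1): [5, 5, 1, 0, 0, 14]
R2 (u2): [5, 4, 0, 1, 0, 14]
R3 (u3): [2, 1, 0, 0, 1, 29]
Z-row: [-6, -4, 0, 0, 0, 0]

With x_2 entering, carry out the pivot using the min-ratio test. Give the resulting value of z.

56/5

Ratio test on column x_2 — row 1: 14/5 = 14/5; row 2: 14/4 = 7/2; row 3: 29/1 = 29. Minimum is 14/5 at row 1 (u1 leaves); pivot element 5.
Pivot on row 1; the Z-row RHS becomes 0 − (-4)·(14/5) = 56/5.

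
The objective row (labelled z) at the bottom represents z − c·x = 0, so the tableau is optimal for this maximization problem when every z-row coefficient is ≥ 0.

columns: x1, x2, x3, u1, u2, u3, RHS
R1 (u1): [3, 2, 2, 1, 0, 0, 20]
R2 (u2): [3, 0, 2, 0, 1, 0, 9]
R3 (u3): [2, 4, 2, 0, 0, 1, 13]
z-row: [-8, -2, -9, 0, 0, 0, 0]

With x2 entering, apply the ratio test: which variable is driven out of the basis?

u3

Column x2 entries and ratios — u1: 20/2 = 10; u2: 0 ≤ 0, skip; u3: 13/4 = 13/4.
Smallest ratio is 13/4 in the row of u3, so u3 leaves.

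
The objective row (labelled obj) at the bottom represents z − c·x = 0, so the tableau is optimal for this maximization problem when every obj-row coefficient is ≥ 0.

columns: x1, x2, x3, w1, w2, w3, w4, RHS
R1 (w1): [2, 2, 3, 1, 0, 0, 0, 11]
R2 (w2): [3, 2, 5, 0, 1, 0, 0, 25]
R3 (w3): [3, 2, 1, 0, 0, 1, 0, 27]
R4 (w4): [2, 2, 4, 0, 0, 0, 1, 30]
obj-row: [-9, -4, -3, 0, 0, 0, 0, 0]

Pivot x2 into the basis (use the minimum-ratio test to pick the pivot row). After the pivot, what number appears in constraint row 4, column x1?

Ratio test on column x2 — row 1: 11/2 = 11/2; row 2: 25/2 = 25/2; row 3: 27/2 = 27/2; row 4: 30/2 = 15. Minimum is 11/2 at row 1 (w1 leaves); pivot element 2.
Divide row 1 by 2; eliminate column x2 from the other rows.
Row 4 update in column x1: 2 − 2·1 = 0.

0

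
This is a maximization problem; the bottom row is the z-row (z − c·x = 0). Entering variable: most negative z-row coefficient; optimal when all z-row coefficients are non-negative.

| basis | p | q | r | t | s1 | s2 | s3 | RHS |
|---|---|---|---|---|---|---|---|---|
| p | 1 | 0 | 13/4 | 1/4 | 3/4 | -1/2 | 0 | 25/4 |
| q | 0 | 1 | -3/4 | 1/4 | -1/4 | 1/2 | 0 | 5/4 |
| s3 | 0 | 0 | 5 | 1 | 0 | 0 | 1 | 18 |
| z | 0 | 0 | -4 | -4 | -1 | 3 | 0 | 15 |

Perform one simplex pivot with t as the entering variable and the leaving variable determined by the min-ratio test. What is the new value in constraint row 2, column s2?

Ratio test on column t — row 1: (25/4)/(1/4) = 25; row 2: (5/4)/(1/4) = 5; row 3: 18/1 = 18. Minimum is 5 at row 2 (q leaves); pivot element 1/4.
Divide row 2 by 1/4; eliminate column t from the other rows.
In the new row 2, the s2 entry is the old entry divided by the pivot: (1/2)/(1/4) = 2.

2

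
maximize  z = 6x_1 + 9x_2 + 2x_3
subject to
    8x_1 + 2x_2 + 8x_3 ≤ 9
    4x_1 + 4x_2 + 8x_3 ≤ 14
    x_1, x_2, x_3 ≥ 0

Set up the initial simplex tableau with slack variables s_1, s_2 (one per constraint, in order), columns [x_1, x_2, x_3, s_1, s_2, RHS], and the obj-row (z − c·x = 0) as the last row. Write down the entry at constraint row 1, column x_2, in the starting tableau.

Constraint 1 has coefficient 2 on x_2.

2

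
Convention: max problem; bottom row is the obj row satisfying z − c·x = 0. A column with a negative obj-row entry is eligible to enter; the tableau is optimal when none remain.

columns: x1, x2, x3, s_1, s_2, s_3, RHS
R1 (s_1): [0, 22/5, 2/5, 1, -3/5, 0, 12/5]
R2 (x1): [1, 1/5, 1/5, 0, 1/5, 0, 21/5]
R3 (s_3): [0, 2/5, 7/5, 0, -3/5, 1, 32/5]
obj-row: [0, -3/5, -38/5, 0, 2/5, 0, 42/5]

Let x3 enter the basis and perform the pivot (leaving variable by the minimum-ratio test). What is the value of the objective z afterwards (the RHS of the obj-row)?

302/7

Ratio test on column x3 — row 1: (12/5)/(2/5) = 6; row 2: (21/5)/(1/5) = 21; row 3: (32/5)/(7/5) = 32/7. Minimum is 32/7 at row 3 (s_3 leaves); pivot element 7/5.
Pivot on row 3; the obj-row RHS becomes 42/5 − (-38/5)·(32/7) = 302/7.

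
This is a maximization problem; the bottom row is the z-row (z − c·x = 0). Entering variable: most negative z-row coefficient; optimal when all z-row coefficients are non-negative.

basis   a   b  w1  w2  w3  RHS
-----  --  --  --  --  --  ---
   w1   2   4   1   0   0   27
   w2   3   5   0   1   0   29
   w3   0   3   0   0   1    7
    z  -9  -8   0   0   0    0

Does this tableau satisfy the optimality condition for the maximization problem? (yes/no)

no

The z-row has a negative entry -9 in column a, so it is not optimal.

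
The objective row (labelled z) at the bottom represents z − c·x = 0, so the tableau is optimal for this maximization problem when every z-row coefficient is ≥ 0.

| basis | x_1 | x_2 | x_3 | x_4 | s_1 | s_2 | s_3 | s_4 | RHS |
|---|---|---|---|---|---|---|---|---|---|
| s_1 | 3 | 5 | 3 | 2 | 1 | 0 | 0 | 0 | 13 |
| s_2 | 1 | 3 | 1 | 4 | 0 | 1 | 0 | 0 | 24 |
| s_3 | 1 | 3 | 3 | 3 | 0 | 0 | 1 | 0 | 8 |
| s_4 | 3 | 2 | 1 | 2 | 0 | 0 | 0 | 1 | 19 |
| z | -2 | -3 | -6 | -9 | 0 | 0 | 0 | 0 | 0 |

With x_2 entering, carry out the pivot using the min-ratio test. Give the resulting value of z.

Ratio test on column x_2 — row 1: 13/5 = 13/5; row 2: 24/3 = 8; row 3: 8/3 = 8/3; row 4: 19/2 = 19/2. Minimum is 13/5 at row 1 (s_1 leaves); pivot element 5.
Pivot on row 1; the z-row RHS becomes 0 − (-3)·(13/5) = 39/5.

39/5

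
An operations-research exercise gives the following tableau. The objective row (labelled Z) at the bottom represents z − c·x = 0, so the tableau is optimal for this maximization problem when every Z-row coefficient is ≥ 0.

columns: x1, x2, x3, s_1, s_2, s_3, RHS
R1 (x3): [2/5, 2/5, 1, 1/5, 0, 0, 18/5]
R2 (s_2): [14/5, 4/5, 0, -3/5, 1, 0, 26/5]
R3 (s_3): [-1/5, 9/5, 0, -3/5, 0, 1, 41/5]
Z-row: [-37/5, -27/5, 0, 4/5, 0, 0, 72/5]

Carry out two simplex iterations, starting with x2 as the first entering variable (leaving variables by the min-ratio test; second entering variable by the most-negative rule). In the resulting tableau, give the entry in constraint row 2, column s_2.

Ratio test on column x2 — row 1: (18/5)/(2/5) = 9; row 2: (26/5)/(4/5) = 13/2; row 3: (41/5)/(9/5) = 41/9. Minimum is 41/9 at row 3 (s_3 leaves); pivot element 9/5.
Divide row 3 by 9/5; eliminate column x2 from the other rows.
Second iteration: most negative Z-row entry is -8 in column x1, so x1 enters.
Ratio test on column x1 — row 1: (16/9)/(4/9) = 4; row 2: (14/9)/(26/9) = 7/13; row 3: entry -1/9 ≤ 0. Minimum is 7/13 at row 2 (s_2 leaves); pivot element 26/9.
Divide row 2 by 26/9; eliminate column x1 from the other rows.
After both pivots, the entry at constraint row 2, column s_2 is 9/26.

9/26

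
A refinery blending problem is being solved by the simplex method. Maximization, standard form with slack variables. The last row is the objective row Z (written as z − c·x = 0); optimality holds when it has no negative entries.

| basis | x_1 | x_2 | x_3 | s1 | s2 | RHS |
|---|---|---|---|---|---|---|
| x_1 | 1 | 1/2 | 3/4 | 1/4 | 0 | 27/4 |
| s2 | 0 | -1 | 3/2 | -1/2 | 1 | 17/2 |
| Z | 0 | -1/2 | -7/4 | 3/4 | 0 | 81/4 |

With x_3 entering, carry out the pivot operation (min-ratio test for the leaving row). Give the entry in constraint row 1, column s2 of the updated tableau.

-1/2

Ratio test on column x_3 — row 1: (27/4)/(3/4) = 9; row 2: (17/2)/(3/2) = 17/3. Minimum is 17/3 at row 2 (s2 leaves); pivot element 3/2.
Divide row 2 by 3/2; eliminate column x_3 from the other rows.
Row 1 update in column s2: 0 − (3/4)·(2/3) = -1/2.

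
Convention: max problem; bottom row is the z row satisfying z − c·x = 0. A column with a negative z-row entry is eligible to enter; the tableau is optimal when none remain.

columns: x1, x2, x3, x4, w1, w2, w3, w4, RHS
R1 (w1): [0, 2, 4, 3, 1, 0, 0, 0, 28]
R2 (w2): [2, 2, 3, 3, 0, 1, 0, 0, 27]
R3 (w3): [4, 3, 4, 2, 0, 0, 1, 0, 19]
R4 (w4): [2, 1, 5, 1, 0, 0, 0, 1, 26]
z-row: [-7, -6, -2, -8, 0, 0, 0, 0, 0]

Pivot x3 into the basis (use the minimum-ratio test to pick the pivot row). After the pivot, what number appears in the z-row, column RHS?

Ratio test on column x3 — row 1: 28/4 = 7; row 2: 27/3 = 9; row 3: 19/4 = 19/4; row 4: 26/5 = 26/5. Minimum is 19/4 at row 3 (w3 leaves); pivot element 4.
Divide row 3 by 4; eliminate column x3 from the other rows.
z-row update in column RHS: 0 − (-2)·(19/4) = 19/2.

19/2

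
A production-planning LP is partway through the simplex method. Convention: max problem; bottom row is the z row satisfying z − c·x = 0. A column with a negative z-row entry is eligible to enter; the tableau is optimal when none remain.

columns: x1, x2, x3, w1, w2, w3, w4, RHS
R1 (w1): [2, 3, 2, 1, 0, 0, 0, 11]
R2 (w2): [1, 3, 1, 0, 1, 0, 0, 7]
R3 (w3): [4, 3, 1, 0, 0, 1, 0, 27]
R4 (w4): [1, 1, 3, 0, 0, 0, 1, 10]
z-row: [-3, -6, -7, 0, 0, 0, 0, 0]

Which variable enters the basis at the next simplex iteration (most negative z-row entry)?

Negative z-row entries: x1: -3, x2: -6, x3: -7.
The most negative is -7 in column x3, so x3 enters.

x3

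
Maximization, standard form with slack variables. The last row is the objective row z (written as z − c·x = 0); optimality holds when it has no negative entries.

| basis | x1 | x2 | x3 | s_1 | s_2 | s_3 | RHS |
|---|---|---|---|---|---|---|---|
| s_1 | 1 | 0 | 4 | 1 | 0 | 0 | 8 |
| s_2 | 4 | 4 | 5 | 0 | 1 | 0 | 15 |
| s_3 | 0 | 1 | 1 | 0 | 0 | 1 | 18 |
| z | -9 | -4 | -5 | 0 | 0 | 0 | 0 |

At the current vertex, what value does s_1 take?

s_1 is basic (row 1); its value is the RHS of that row, 8.

8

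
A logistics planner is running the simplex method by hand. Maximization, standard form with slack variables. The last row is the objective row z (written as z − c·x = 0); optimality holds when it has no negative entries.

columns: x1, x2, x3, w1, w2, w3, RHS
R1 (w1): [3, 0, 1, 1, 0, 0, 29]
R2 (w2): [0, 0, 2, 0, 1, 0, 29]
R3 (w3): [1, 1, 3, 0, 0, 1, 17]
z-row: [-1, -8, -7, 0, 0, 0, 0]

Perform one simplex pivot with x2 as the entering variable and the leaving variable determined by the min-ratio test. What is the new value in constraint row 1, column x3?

Ratio test on column x2 — row 1: entry 0 ≤ 0; row 2: entry 0 ≤ 0; row 3: 17/1 = 17. Minimum is 17 at row 3 (w3 leaves); pivot element 1.
Divide row 3 by 1; eliminate column x2 from the other rows.
Row 1 update in column x3: 1 − 0·3 = 1.

1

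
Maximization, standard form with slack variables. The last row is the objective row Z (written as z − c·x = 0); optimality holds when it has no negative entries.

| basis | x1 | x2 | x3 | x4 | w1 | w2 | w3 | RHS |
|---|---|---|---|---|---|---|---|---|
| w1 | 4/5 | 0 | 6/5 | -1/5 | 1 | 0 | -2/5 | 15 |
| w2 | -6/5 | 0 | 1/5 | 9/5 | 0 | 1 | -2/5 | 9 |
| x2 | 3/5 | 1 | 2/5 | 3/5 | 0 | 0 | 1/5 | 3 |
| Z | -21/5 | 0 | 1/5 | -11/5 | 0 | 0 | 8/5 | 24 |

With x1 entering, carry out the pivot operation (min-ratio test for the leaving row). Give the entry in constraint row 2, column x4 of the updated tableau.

3

Ratio test on column x1 — row 1: 15/(4/5) = 75/4; row 2: entry -6/5 ≤ 0; row 3: 3/(3/5) = 5. Minimum is 5 at row 3 (x2 leaves); pivot element 3/5.
Divide row 3 by 3/5; eliminate column x1 from the other rows.
Row 2 update in column x4: 9/5 − (-6/5)·1 = 3.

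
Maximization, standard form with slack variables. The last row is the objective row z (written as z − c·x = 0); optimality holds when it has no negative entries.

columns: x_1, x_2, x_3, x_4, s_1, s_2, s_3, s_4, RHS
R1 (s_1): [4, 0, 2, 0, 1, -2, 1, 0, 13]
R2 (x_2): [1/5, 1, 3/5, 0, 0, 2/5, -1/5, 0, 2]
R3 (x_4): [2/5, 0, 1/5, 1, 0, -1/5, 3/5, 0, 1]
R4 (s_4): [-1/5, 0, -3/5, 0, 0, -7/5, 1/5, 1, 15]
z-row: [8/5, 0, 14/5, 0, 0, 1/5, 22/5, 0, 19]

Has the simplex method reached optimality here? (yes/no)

yes

Every z-row coefficient is ≥ 0, so the tableau is optimal.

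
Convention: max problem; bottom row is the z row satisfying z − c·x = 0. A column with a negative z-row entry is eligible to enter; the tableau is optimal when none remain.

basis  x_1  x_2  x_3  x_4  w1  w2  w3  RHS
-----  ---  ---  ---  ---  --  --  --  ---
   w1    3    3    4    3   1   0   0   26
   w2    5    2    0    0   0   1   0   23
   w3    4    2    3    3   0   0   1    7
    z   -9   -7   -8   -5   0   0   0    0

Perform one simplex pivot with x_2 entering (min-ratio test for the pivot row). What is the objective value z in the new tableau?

49/2

Ratio test on column x_2 — row 1: 26/3 = 26/3; row 2: 23/2 = 23/2; row 3: 7/2 = 7/2. Minimum is 7/2 at row 3 (w3 leaves); pivot element 2.
Pivot on row 3; the z-row RHS becomes 0 − (-7)·(7/2) = 49/2.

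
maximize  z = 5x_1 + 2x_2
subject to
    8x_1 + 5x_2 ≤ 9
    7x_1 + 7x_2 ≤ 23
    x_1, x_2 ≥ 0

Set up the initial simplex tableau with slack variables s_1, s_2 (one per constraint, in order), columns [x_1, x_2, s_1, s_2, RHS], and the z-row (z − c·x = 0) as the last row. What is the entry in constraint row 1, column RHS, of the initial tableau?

The RHS of constraint 1 is b_1 = 9.

9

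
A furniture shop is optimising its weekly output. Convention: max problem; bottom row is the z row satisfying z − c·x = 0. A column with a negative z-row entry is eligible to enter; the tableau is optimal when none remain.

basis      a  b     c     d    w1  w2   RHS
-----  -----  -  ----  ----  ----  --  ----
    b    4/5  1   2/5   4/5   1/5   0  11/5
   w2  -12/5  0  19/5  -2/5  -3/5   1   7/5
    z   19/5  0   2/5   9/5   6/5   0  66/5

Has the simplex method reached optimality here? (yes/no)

Every z-row coefficient is ≥ 0, so the tableau is optimal.

yes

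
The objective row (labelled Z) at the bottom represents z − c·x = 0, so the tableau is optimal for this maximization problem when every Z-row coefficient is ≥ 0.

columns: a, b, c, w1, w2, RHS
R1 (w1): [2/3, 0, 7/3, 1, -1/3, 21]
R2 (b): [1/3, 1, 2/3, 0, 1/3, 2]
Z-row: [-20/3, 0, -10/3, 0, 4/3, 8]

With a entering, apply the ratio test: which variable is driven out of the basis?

Column a entries and ratios — w1: 21/(2/3) = 63/2; b: 2/(1/3) = 6.
Smallest ratio is 6 in the row of b, so b leaves.

b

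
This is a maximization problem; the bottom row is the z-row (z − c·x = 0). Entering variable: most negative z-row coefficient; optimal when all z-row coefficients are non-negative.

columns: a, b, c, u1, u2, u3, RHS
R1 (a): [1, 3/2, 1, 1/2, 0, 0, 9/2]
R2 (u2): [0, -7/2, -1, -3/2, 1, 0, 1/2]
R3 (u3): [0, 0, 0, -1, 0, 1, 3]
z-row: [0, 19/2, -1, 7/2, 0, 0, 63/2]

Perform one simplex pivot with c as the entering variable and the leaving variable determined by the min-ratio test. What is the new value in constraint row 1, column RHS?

Ratio test on column c — row 1: (9/2)/1 = 9/2; row 2: entry -1 ≤ 0; row 3: entry 0 ≤ 0. Minimum is 9/2 at row 1 (a leaves); pivot element 1.
Divide row 1 by 1; eliminate column c from the other rows.
In the new row 1, the RHS entry is the old entry divided by the pivot: (9/2)/1 = 9/2.

9/2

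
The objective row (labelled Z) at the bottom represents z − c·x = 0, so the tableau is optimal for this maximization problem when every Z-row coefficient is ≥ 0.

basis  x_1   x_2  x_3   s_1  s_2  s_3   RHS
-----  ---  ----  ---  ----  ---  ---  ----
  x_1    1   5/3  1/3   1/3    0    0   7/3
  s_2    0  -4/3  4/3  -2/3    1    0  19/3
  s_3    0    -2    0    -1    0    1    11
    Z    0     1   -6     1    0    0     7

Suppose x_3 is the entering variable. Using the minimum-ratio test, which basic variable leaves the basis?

s_2

Column x_3 entries and ratios — x_1: (7/3)/(1/3) = 7; s_2: (19/3)/(4/3) = 19/4; s_3: 0 ≤ 0, skip.
Smallest ratio is 19/4 in the row of s_2, so s_2 leaves.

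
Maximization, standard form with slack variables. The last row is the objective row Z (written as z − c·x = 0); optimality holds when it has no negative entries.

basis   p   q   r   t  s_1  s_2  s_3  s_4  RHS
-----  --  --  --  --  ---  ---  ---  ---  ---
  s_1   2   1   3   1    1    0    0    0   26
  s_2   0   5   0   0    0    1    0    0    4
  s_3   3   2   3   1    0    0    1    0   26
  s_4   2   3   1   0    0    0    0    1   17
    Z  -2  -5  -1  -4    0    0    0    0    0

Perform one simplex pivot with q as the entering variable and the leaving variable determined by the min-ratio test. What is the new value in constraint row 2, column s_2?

Ratio test on column q — row 1: 26/1 = 26; row 2: 4/5 = 4/5; row 3: 26/2 = 13; row 4: 17/3 = 17/3. Minimum is 4/5 at row 2 (s_2 leaves); pivot element 5.
Divide row 2 by 5; eliminate column q from the other rows.
In the new row 2, the s_2 entry is the old entry divided by the pivot: 1/5 = 1/5.

1/5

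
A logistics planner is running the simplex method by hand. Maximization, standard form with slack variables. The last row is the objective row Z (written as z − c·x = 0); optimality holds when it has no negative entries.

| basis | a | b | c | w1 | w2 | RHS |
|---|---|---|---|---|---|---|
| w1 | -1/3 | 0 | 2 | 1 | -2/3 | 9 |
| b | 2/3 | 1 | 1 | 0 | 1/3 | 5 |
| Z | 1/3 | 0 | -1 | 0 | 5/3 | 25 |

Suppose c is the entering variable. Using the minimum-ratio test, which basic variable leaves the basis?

Column c entries and ratios — w1: 9/2 = 9/2; b: 5/1 = 5.
Smallest ratio is 9/2 in the row of w1, so w1 leaves.

w1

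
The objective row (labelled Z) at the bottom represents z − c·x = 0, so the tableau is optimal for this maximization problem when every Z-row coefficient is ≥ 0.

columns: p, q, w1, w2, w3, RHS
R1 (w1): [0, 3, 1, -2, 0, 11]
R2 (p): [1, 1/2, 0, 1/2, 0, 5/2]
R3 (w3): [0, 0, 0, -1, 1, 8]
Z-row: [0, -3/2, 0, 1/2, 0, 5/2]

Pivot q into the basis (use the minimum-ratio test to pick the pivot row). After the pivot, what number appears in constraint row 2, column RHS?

Ratio test on column q — row 1: 11/3 = 11/3; row 2: (5/2)/(1/2) = 5; row 3: entry 0 ≤ 0. Minimum is 11/3 at row 1 (w1 leaves); pivot element 3.
Divide row 1 by 3; eliminate column q from the other rows.
Row 2 update in column RHS: 5/2 − (1/2)·(11/3) = 2/3.

2/3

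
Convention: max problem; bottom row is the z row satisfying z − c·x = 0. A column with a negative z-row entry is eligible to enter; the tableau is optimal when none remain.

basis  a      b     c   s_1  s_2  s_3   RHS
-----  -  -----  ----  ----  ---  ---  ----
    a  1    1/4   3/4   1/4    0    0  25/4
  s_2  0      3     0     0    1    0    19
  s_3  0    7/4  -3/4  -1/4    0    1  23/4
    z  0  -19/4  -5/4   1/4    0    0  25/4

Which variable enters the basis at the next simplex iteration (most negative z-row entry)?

b

Negative z-row entries: b: -19/4, c: -5/4.
The most negative is -19/4 in column b, so b enters.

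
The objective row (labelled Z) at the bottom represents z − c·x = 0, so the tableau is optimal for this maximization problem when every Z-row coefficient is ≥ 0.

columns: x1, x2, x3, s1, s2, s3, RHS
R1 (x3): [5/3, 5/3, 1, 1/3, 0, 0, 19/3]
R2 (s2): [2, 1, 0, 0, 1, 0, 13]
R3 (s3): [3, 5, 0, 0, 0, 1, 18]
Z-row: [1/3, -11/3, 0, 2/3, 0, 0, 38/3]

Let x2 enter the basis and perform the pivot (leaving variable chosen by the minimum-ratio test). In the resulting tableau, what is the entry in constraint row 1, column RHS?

Ratio test on column x2 — row 1: (19/3)/(5/3) = 19/5; row 2: 13/1 = 13; row 3: 18/5 = 18/5. Minimum is 18/5 at row 3 (s3 leaves); pivot element 5.
Divide row 3 by 5; eliminate column x2 from the other rows.
Row 1 update in column RHS: 19/3 − (5/3)·(18/5) = 1/3.

1/3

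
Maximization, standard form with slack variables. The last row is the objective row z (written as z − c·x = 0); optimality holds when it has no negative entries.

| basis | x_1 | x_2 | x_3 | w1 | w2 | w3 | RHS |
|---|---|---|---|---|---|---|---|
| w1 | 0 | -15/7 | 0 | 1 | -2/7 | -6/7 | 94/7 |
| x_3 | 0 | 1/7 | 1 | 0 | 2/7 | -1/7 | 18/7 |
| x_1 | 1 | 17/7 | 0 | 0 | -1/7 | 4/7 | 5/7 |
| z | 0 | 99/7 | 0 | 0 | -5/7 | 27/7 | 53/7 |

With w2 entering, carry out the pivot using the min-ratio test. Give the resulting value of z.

Ratio test on column w2 — row 1: entry -2/7 ≤ 0; row 2: (18/7)/(2/7) = 9; row 3: entry -1/7 ≤ 0. Minimum is 9 at row 2 (x_3 leaves); pivot element 2/7.
Pivot on row 2; the z-row RHS becomes 53/7 − (-5/7)·9 = 14.

14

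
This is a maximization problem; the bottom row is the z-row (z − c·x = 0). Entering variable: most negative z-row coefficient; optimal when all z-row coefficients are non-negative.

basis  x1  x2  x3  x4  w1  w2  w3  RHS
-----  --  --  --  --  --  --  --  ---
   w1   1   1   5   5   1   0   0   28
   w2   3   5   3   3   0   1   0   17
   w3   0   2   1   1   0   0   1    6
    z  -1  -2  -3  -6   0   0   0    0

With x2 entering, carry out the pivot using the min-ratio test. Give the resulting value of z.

6

Ratio test on column x2 — row 1: 28/1 = 28; row 2: 17/5 = 17/5; row 3: 6/2 = 3. Minimum is 3 at row 3 (w3 leaves); pivot element 2.
Pivot on row 3; the z-row RHS becomes 0 − (-2)·3 = 6.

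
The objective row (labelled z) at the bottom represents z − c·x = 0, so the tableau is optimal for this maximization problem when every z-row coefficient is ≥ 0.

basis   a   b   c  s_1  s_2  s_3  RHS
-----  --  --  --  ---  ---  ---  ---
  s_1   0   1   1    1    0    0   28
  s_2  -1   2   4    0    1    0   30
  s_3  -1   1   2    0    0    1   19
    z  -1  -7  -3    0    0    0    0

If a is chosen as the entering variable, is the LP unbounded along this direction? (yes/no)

yes

Every constraint-row entry in column a is ≤ 0, so increasing a is unbounded.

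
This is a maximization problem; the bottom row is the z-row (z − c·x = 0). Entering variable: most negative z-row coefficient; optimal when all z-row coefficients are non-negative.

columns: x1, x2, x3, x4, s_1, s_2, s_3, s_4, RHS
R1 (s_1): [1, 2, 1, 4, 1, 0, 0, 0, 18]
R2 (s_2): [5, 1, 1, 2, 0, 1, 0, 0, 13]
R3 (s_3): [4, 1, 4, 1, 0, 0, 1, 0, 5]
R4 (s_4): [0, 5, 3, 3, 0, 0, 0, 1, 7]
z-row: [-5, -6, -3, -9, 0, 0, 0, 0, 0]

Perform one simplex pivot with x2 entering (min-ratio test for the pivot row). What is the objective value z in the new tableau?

42/5

Ratio test on column x2 — row 1: 18/2 = 9; row 2: 13/1 = 13; row 3: 5/1 = 5; row 4: 7/5 = 7/5. Minimum is 7/5 at row 4 (s_4 leaves); pivot element 5.
Pivot on row 4; the z-row RHS becomes 0 − (-6)·(7/5) = 42/5.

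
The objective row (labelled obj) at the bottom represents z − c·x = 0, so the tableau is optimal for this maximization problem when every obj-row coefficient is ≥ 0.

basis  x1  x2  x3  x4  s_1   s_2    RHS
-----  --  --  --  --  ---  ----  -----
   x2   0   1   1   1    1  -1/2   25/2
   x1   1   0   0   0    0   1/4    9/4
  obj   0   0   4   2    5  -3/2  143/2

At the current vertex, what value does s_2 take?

0

s_2 is not in the basis, so in the current basic feasible solution s_2 = 0.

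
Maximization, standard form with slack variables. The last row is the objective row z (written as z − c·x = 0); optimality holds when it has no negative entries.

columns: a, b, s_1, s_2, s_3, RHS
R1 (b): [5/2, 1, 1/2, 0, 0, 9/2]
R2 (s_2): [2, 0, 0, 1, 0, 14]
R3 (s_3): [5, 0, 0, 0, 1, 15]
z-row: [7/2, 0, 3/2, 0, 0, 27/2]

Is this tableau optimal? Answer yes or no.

Every z-row coefficient is ≥ 0, so the tableau is optimal.

yes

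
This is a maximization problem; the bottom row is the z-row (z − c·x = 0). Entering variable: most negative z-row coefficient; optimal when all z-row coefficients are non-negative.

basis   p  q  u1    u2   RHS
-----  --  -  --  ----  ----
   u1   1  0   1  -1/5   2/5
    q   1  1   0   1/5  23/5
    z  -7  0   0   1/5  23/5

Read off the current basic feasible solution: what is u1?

u1 is basic (row 1); its value is the RHS of that row, 2/5.

2/5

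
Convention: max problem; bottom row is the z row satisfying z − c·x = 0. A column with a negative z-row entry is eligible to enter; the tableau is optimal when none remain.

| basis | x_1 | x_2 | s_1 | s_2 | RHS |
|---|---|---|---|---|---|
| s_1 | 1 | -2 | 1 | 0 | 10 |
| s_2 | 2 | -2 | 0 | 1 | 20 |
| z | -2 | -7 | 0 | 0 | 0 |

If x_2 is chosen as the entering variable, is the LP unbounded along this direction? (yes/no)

yes

Every constraint-row entry in column x_2 is ≤ 0, so increasing x_2 is unbounded.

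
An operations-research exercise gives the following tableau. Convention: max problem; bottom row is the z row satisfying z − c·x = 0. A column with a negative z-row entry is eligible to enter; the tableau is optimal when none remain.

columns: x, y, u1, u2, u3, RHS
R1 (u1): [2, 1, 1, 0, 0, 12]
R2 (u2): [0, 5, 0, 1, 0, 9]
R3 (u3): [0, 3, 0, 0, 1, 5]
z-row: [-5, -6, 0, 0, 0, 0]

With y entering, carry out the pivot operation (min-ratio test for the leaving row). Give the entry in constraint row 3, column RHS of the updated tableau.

5/3

Ratio test on column y — row 1: 12/1 = 12; row 2: 9/5 = 9/5; row 3: 5/3 = 5/3. Minimum is 5/3 at row 3 (u3 leaves); pivot element 3.
Divide row 3 by 3; eliminate column y from the other rows.
In the new row 3, the RHS entry is the old entry divided by the pivot: 5/3 = 5/3.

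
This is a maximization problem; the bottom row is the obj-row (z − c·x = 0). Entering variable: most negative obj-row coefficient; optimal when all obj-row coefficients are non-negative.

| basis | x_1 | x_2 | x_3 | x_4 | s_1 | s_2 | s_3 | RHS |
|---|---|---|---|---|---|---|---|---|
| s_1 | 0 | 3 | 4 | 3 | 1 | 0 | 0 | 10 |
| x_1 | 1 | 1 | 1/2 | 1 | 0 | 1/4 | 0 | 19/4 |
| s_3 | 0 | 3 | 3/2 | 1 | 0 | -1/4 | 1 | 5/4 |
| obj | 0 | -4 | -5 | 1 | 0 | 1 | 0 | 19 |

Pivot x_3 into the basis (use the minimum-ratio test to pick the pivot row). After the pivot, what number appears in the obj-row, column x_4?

13/3

Ratio test on column x_3 — row 1: 10/4 = 5/2; row 2: (19/4)/(1/2) = 19/2; row 3: (5/4)/(3/2) = 5/6. Minimum is 5/6 at row 3 (s_3 leaves); pivot element 3/2.
Divide row 3 by 3/2; eliminate column x_3 from the other rows.
obj-row update in column x_4: 1 − (-5)·(2/3) = 13/3.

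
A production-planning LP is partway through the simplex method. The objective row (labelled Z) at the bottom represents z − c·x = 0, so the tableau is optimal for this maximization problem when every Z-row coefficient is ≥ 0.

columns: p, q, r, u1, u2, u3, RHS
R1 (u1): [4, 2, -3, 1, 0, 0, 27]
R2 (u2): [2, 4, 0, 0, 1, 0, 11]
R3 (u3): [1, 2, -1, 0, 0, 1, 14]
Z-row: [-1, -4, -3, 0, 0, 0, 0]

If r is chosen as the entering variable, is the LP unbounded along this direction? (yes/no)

yes

Every constraint-row entry in column r is ≤ 0, so increasing r is unbounded.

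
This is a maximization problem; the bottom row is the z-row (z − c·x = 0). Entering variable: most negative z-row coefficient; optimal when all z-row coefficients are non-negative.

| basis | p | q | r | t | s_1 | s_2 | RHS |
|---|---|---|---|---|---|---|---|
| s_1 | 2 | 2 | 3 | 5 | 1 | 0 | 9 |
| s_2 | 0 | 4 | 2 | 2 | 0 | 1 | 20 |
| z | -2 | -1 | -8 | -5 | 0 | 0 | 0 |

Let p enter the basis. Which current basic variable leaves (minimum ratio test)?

Column p entries and ratios — s_1: 9/2 = 9/2; s_2: 0 ≤ 0, skip.
Smallest ratio is 9/2 in the row of s_1, so s_1 leaves.

s_1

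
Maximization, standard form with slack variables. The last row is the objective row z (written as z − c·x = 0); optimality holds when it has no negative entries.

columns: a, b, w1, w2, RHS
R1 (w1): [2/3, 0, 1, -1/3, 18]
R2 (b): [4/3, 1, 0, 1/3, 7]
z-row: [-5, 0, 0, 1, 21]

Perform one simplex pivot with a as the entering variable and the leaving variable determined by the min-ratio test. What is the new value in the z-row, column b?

Ratio test on column a — row 1: 18/(2/3) = 27; row 2: 7/(4/3) = 21/4. Minimum is 21/4 at row 2 (b leaves); pivot element 4/3.
Divide row 2 by 4/3; eliminate column a from the other rows.
z-row update in column b: 0 − (-5)·(3/4) = 15/4.

15/4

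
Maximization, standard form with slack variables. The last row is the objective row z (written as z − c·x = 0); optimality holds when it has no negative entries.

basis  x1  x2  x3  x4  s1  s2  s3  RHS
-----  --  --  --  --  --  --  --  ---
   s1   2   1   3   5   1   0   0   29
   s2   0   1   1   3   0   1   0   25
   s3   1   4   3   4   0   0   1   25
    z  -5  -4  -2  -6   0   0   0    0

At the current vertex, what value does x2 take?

x2 is not in the basis, so in the current basic feasible solution x2 = 0.

0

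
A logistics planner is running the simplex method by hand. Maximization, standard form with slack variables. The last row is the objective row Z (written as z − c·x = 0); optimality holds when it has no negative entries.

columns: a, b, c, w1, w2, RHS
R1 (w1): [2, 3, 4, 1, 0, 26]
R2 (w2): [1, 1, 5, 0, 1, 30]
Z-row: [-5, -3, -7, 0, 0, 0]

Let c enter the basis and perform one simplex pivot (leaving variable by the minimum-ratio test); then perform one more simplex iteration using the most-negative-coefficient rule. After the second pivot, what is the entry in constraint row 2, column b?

-1/6

Ratio test on column c — row 1: 26/4 = 13/2; row 2: 30/5 = 6. Minimum is 6 at row 2 (w2 leaves); pivot element 5.
Divide row 2 by 5; eliminate column c from the other rows.
Second iteration: most negative Z-row entry is -18/5 in column a, so a enters.
Ratio test on column a — row 1: 2/(6/5) = 5/3; row 2: 6/(1/5) = 30. Minimum is 5/3 at row 1 (w1 leaves); pivot element 6/5.
Divide row 1 by 6/5; eliminate column a from the other rows.
After both pivots, the entry at constraint row 2, column b is -1/6.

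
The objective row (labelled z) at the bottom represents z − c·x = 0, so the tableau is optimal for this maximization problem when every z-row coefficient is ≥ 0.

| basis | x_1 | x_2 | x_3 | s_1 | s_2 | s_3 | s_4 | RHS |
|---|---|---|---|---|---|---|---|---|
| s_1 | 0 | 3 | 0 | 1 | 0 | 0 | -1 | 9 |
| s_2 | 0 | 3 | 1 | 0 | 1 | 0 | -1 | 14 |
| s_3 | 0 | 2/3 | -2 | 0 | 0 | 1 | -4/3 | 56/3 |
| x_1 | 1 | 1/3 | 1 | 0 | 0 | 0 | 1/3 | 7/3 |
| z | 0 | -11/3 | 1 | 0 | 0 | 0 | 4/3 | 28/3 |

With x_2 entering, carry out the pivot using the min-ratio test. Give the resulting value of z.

Ratio test on column x_2 — row 1: 9/3 = 3; row 2: 14/3 = 14/3; row 3: (56/3)/(2/3) = 28; row 4: (7/3)/(1/3) = 7. Minimum is 3 at row 1 (s_1 leaves); pivot element 3.
Pivot on row 1; the z-row RHS becomes 28/3 − (-11/3)·3 = 61/3.

61/3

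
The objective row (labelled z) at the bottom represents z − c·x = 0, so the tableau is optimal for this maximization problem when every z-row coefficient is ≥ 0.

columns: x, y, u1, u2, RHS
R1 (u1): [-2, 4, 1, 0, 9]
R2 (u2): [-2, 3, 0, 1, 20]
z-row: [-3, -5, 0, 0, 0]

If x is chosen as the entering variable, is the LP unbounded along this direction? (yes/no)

Every constraint-row entry in column x is ≤ 0, so increasing x is unbounded.

yes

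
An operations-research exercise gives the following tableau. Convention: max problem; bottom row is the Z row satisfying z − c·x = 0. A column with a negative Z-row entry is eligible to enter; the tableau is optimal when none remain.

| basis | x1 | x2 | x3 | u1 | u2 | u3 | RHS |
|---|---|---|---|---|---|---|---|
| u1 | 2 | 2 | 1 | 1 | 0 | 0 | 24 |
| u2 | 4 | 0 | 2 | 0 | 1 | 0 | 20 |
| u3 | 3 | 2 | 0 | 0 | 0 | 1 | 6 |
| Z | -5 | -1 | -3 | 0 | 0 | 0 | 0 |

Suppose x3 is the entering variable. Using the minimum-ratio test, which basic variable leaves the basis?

u2

Column x3 entries and ratios — u1: 24/1 = 24; u2: 20/2 = 10; u3: 0 ≤ 0, skip.
Smallest ratio is 10 in the row of u2, so u2 leaves.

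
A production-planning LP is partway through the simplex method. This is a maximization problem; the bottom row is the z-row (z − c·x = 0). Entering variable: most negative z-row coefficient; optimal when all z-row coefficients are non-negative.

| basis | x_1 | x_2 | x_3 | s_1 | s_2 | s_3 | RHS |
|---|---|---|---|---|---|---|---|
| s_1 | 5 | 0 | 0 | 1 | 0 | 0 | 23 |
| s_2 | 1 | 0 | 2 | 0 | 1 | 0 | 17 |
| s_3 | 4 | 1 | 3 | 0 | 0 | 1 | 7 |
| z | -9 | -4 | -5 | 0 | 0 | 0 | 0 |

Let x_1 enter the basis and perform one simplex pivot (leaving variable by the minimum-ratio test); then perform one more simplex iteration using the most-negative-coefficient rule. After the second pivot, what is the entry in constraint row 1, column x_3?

Ratio test on column x_1 — row 1: 23/5 = 23/5; row 2: 17/1 = 17; row 3: 7/4 = 7/4. Minimum is 7/4 at row 3 (s_3 leaves); pivot element 4.
Divide row 3 by 4; eliminate column x_1 from the other rows.
Second iteration: most negative z-row entry is -7/4 in column x_2, so x_2 enters.
Ratio test on column x_2 — row 1: entry -5/4 ≤ 0; row 2: entry -1/4 ≤ 0; row 3: (7/4)/(1/4) = 7. Minimum is 7 at row 3 (x_1 leaves); pivot element 1/4.
Divide row 3 by 1/4; eliminate column x_2 from the other rows.
After both pivots, the entry at constraint row 1, column x_3 is 0.

0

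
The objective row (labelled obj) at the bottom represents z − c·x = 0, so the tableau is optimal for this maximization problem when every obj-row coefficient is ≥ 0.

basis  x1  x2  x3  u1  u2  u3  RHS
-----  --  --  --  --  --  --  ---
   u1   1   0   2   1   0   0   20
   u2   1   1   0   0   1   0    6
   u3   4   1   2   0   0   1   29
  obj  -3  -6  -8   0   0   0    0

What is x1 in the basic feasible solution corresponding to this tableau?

x1 is not in the basis, so in the current basic feasible solution x1 = 0.

0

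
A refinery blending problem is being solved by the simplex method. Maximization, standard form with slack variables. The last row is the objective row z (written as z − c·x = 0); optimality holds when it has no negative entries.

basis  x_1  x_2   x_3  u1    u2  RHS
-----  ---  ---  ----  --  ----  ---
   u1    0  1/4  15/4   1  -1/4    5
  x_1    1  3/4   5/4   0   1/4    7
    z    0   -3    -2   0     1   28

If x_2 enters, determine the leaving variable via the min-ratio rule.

x_1

Column x_2 entries and ratios — u1: 5/(1/4) = 20; x_1: 7/(3/4) = 28/3.
Smallest ratio is 28/3 in the row of x_1, so x_1 leaves.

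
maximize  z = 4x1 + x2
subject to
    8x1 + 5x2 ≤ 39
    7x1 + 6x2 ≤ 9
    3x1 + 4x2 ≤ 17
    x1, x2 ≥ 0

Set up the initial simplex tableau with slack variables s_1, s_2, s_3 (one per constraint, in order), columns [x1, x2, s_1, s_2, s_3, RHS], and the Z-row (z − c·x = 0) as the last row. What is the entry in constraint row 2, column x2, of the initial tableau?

6

Constraint 2 has coefficient 6 on x2.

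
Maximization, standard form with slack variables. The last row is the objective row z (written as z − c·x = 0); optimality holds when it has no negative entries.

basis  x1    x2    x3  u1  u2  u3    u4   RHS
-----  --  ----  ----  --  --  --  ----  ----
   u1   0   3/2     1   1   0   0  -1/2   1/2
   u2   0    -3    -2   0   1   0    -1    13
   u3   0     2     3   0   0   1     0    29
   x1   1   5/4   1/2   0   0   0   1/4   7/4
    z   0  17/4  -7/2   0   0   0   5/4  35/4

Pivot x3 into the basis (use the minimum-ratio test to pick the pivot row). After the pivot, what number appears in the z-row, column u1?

7/2

Ratio test on column x3 — row 1: (1/2)/1 = 1/2; row 2: entry -2 ≤ 0; row 3: 29/3 = 29/3; row 4: (7/4)/(1/2) = 7/2. Minimum is 1/2 at row 1 (u1 leaves); pivot element 1.
Divide row 1 by 1; eliminate column x3 from the other rows.
z-row update in column u1: 0 − (-7/2)·1 = 7/2.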